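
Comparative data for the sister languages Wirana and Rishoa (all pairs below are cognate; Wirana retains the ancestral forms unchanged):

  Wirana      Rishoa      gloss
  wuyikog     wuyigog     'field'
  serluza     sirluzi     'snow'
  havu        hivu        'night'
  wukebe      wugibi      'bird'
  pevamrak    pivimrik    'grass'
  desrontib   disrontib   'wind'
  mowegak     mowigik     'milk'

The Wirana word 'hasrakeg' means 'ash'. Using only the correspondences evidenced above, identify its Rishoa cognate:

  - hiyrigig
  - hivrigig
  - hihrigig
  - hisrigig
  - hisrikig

hisrigig

pevamrak ~ pivimrik, mowegak ~ mowigik — Wirana a corresponds to Rishoa i after a consonant, before a consonant other than r, m, n, p, b, f, v.
wukebe ~ wugibi — Wirana k corresponds to Rishoa g between vowels (before a front vowel).
desrontib ~ disrontib, mowegak ~ mowigik — Wirana e corresponds to Rishoa i after a consonant, before a consonant other than r, m, n, p, b, f, v.
Applying these to Wirana 'hasrakeg':
  hasrakeg → hisrakeg   (a→i after a consonant, before a consonant other than r, m, n, p, b, f, v)
  hisrakeg → hisrikeg   (a→i after a consonant, before a consonant other than r, m, n, p, b, f, v)
  hisrikeg → hisrigeg   (k→g between vowels (before a front vowel))
  hisrigeg → hisrigig   (e→i after a consonant, before a consonant other than r, m, n, p, b, f, v)
So the Rishoa cognate is 'hisrigig'.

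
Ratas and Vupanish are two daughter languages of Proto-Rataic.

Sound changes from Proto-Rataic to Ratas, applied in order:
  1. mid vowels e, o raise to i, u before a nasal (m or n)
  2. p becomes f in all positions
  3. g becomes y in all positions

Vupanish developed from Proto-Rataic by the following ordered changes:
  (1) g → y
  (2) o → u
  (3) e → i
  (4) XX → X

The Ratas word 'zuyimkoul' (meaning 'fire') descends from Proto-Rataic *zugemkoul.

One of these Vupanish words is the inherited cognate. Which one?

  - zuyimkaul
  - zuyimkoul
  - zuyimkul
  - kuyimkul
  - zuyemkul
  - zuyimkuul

zuyimkul

Vupanish: *zugemkoul > zuyemkoul > zuyemkuul > zuyimkuul > zuyimkul  (by unconditioned shift, vowel merger, vowel merger, degemination)
Only 'zuyimkul' matches the regular Vupanish development of *zugemkoul.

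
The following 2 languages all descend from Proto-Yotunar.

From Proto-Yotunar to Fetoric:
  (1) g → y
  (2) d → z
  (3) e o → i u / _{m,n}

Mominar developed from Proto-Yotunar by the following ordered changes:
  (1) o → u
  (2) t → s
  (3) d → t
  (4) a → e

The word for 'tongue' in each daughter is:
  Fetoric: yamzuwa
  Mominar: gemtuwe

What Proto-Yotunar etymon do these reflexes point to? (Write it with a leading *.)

*gamduwa

Position 1: Fetoric has y, Mominar has g. Mominar preserves g here (none of its changes turn any other segment into g), so the proto-segment is *g.
Position 7: Fetoric has a, Mominar has e. Fetoric preserves a here (none of its changes turn any other segment into a), so the proto-segment is *a.
Continuing position by position gives *gamduwa; check it forward:
Fetoric: *gamduwa
  gamduwa → yamduwa   [unconditioned shift]
  yamduwa → yamzuwa   [unconditioned shift]
  yamzuwa (rule 3 does not apply)
  giving Fetoric yamzuwa.
Mominar: *gamduwa > gamtuwa > gemtuwe  (by unconditioned shift, vowel merger)
No other proto-form is consistent with every reflex, so the reconstruction is *gamduwa.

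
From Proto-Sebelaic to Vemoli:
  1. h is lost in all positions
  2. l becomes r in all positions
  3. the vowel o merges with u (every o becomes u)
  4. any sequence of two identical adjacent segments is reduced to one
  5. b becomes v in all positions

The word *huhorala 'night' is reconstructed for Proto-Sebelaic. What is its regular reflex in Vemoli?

urara

Vemoli: *huhorala
  huhorala → uorala   [h-loss]
  uorala → uorara   [unconditioned shift]
  uorara → uurara   [vowel merger]
  uurara → urara   [degemination]
  urara (rule 5 does not apply)
  giving Vemoli urara.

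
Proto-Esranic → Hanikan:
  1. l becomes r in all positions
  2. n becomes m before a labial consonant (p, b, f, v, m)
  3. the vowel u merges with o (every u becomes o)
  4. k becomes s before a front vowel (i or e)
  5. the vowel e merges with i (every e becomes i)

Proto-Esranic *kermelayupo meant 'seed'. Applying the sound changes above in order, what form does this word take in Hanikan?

sirmirayopo

Hanikan: start from *kermelayupo.
  rule 1 (unconditioned shift): kermelayupo → kermerayupo
  rule 2: no change — kermerayupo
  rule 3 (vowel merger): kermerayupo → kermerayopo
  rule 4 (palatalisation): kermerayopo → sermerayopo
  rule 5 (vowel merger): sermerayopo → sirmirayopo
  ⇒ Hanikan sirmirayopo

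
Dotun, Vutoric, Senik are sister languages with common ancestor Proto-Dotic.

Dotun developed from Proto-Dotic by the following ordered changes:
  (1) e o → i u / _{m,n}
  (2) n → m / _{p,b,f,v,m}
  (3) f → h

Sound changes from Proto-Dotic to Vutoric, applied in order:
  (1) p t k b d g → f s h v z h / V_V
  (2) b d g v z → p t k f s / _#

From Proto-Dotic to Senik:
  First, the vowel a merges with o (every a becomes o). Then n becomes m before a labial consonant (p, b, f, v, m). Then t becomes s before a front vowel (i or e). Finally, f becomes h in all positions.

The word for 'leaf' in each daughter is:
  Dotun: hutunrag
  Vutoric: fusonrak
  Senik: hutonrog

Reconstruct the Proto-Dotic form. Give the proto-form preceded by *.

Position 4: Dotun has u, Vutoric has o, Senik has o. Vutoric preserves o here (none of its changes turn any other segment into o), so the proto-segment is *o.
Position 7: Dotun has a, Vutoric has a, Senik has o. Dotun preserves a here (none of its changes turn any other segment into a), so the proto-segment is *a.
Position 8: Dotun has g, Vutoric has k, Senik has g. Dotun preserves g here (none of its changes turn any other segment into g), so the proto-segment is *g.
Continuing position by position gives *futonrag; check it forward:
Dotun: *futonrag
  futonrag → futunrag   [pre-nasal raising]
  futunrag (rule 2 does not apply)
  futunrag → hutunrag   [unconditioned shift]
  giving Dotun hutunrag.
Vutoric: *futonrag
  futonrag → fusonrag   [intervocalic lenition]
  fusonrag → fusonrak   [final devoicing]
  giving Vutoric fusonrak.
Senik: *futonrag > futonrog > hutonrog  (by vowel merger, unconditioned shift)
Only *futonrag yields all of Dotun hutunrag, Vutoric fusonrak, Senik hutonrog.

*futonrag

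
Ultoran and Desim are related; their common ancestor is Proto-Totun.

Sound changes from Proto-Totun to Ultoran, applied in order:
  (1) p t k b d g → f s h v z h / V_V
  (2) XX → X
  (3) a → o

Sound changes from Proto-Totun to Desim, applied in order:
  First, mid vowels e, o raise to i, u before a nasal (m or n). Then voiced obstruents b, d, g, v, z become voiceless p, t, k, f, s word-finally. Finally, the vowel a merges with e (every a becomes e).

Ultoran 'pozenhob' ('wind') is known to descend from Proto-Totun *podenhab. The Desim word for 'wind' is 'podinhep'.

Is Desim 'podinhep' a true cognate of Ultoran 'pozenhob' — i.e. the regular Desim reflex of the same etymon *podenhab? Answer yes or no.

yes

Derive the expected Desim reflex of *podenhab:
Desim: *podenhab
  podenhab → podinhab   [pre-nasal raising]
  podinhab → podinhap   [final devoicing]
  podinhap → podinhep   [vowel merger]
  giving Desim podinhep.
Desim 'podinhep' matches the regular reflex exactly, so the pair is cognate.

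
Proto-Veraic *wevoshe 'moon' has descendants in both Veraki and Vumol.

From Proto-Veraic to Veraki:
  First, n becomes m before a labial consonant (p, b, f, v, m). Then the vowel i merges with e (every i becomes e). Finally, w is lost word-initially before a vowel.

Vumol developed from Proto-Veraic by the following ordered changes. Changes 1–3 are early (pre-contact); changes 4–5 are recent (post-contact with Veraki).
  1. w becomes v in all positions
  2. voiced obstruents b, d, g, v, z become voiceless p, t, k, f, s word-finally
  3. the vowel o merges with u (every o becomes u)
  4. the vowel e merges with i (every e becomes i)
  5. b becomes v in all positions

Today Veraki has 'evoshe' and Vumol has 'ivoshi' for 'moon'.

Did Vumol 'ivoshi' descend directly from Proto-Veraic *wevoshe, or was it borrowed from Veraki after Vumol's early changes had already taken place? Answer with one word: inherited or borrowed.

If inherited, *wevoshe would pass through all of Vumol's changes:
Vumol: *wevoshe
  wevoshe → vevoshe   [unconditioned shift]
  vevoshe (rule 2 does not apply)
  vevoshe → vevushe   [vowel merger]
  vevushe → vivushi   [vowel merger]
  vivushi (rule 5 does not apply)
  giving Vumol vivushi.
If borrowed from Veraki 'evoshe' after the early changes, it would undergo only the recent ones:
  rule 4 (vowel merger): evoshe → ivoshi
  rule 5 (unconditioned shift): no change (ivoshi)
  ⇒ as a loan: ivoshi
Vumol 'ivoshi' matches the loan outcome 'ivoshi', not the inherited 'vivushi' — it skipped the early Vumol changes, so it was borrowed from Veraki.

borrowed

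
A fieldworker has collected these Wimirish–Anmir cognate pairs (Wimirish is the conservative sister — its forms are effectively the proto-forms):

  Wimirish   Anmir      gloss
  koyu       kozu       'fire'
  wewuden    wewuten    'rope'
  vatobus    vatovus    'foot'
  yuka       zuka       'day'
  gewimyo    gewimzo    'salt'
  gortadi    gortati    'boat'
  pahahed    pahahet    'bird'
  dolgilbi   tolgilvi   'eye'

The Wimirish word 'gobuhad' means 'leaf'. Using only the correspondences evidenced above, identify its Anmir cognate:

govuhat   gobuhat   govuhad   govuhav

vatobus ~ vatovus — Wimirish b corresponds to Anmir v between vowels (before a back vowel).
pahahed ~ pahahet — Wimirish d corresponds to Anmir t word-finally.
Applying these to Wimirish 'gobuhad':
  gobuhad → govuhad   (b→v between vowels (before a back vowel))
  govuhad → govuhat   (d→t word-finally)
So the Anmir cognate is 'govuhat'.

govuhat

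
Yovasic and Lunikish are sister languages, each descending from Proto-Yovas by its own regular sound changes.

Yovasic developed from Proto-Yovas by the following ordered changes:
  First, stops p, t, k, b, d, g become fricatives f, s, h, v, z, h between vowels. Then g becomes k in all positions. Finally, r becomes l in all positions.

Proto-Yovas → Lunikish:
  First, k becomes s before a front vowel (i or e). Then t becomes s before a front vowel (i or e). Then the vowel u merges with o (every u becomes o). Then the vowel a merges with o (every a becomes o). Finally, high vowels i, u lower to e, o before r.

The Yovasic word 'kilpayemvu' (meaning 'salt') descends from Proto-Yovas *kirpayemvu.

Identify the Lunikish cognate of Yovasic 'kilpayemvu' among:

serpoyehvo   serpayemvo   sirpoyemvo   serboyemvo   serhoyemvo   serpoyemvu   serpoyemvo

serpoyemvo

Lunikish: *kirpayemvu > sirpayemvu > sirpayemvo > sirpoyemvo > serpoyemvo  (by palatalisation, vowel merger, vowel merger, pre-rhotic lowering)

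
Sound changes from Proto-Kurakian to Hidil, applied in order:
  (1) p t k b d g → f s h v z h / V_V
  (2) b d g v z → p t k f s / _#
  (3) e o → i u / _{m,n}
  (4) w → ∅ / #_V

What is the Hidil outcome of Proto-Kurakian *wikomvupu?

Hidil: *wikomvupu
  wikomvupu → wihomvufu   [intervocalic lenition]
  wihomvufu (rule 2 does not apply)
  wihomvufu → wihumvufu   [pre-nasal raising]
  wihumvufu → ihumvufu   [glide loss]
  giving Hidil ihumvufu.

ihumvufu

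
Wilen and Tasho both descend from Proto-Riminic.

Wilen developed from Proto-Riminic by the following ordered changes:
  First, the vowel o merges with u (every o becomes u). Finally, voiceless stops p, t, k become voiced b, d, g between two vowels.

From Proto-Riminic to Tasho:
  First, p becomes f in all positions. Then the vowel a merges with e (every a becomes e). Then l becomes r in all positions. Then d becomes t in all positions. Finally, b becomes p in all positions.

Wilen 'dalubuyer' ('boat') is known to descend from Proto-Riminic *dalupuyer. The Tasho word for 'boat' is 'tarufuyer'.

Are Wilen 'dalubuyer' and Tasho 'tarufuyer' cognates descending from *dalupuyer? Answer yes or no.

Derive the expected Tasho reflex of *dalupuyer:
Tasho: start from *dalupuyer.
  rule 1 (unconditioned shift): dalupuyer → dalufuyer
  rule 2 (vowel merger): dalufuyer → delufuyer
  rule 3 (unconditioned shift): delufuyer → derufuyer
  rule 4 (unconditioned shift): derufuyer → terufuyer
  rule 5: no change — terufuyer
  ⇒ Tasho terufuyer
The regular Tasho reflex would be 'terufuyer', but the attested form is 'tarufuyer'. The correspondence is irregular, so they are not cognates (the Tasho form has a different source).

no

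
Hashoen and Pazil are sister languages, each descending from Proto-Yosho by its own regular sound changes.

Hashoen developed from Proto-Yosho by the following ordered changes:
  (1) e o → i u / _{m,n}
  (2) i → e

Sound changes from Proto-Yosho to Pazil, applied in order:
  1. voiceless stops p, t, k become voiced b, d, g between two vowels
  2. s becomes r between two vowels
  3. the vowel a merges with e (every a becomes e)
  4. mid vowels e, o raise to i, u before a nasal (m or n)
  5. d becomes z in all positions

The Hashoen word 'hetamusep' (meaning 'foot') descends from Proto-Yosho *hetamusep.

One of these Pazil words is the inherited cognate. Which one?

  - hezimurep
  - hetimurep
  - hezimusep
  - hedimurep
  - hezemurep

hezimurep

Pazil: *hetamusep > hedamusep > hedamurep > hedemurep > hedimurep > hezimurep  (by intervocalic voicing, rhotacism, vowel merger, pre-nasal raising, unconditioned shift)
The other candidates each miss or misapply at least one Pazil change.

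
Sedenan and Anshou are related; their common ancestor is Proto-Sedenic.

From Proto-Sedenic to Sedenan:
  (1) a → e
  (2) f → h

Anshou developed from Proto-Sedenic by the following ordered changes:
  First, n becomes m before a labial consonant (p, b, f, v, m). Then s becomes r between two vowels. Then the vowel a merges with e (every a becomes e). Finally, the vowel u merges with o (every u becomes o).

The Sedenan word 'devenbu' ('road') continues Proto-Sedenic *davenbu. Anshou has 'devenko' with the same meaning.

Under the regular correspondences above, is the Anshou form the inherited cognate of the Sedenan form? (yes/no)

Derive the expected Anshou reflex of *davenbu:
Anshou: *davenbu > davembu > devembu > devembo  (by nasal place assimilation, vowel merger, vowel merger)
The regular Anshou reflex would be 'devembo', but the attested form is 'devenko'. The correspondence is irregular, so they are not cognates (the Anshou form has a different source).

no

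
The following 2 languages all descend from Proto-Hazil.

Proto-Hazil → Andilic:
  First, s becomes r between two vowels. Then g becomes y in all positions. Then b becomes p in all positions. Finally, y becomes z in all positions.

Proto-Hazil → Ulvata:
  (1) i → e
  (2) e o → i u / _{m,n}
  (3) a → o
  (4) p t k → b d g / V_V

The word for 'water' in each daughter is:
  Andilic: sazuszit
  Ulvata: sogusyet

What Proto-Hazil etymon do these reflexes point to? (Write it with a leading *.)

*sagusyit

Position 2: Andilic has a, Ulvata has o. Andilic preserves a here (none of its changes turn any other segment into a), so the proto-segment is *a.
Position 3: Andilic has z, Ulvata has g. Taking the neighbouring segments as reconstructed: Andilic z could go back to *g or *z or *y; Ulvata g could go back to *k or *g — the one source consistent with every daughter is *g.
Position 7: Andilic has i, Ulvata has e. Andilic preserves i here (none of its changes turn any other segment into i), so the proto-segment is *i.
Verify the candidate proto-form against each daughter:
Andilic: start from *sagusyit.
  rule 1: no change — sagusyit
  rule 2 (unconditioned shift): sagusyit → sayusyit
  rule 3: no change — sayusyit
  rule 4 (unconditioned shift): sayusyit → sazuszit
  ⇒ Andilic sazuszit
Ulvata: *sagusyit
  sagusyit → sagusyet   [vowel merger]
  sagusyet (rule 2 does not apply)
  sagusyet → sogusyet   [vowel merger]
  sogusyet (rule 4 does not apply)
  giving Ulvata sogusyet.
Only *sagusyit yields all of Andilic sazuszit, Ulvata sogusyet.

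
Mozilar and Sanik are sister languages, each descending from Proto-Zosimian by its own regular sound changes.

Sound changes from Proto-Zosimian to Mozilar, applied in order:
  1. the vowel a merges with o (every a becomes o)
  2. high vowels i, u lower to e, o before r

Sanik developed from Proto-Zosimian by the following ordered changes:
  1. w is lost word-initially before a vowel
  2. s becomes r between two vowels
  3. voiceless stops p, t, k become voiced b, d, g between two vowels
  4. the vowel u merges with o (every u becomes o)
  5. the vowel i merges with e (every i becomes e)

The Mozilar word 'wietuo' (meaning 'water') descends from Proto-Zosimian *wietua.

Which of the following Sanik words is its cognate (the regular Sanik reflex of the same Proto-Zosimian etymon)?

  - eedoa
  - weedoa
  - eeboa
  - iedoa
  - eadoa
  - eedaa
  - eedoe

Sanik: start from *wietua.
  rule 1 (glide loss): wietua → ietua
  rule 2: no change — ietua
  rule 3 (intervocalic voicing): ietua → iedua
  rule 4 (vowel merger): iedua → iedoa
  rule 5 (vowel merger): iedoa → eedoa
  ⇒ Sanik eedoa
Only 'eedoa' matches the regular Sanik development of *wietua.

eedoa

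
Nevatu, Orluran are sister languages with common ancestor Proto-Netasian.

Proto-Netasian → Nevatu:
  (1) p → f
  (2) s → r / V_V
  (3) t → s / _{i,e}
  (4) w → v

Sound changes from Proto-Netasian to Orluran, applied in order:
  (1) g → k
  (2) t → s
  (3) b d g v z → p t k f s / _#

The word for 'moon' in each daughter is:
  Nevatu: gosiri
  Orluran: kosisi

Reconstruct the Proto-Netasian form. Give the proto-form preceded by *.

Position 5: Nevatu has r, Orluran has s. Taking the neighbouring segments as reconstructed: Nevatu r could go back to *s or *r; Orluran s could go back to *t or *s — the one source consistent with every daughter is *s.
Position 1: Nevatu has g, Orluran has k. Nevatu preserves g here (none of its changes turn any other segment into g), so the proto-segment is *g.
This points to *gotisi. Verify forward in each daughter:
Nevatu: *gotisi
  gotisi (rule 1 does not apply)
  gotisi → gotiri   [rhotacism]
  gotiri → gosiri   [palatalisation]
  gosiri (rule 4 does not apply)
  giving Nevatu gosiri.
Orluran: *gotisi > kotisi > kosisi  (by unconditioned shift, unconditioned shift)
Only *gotisi yields all of Nevatu gosiri, Orluran kosisi.

*gotisi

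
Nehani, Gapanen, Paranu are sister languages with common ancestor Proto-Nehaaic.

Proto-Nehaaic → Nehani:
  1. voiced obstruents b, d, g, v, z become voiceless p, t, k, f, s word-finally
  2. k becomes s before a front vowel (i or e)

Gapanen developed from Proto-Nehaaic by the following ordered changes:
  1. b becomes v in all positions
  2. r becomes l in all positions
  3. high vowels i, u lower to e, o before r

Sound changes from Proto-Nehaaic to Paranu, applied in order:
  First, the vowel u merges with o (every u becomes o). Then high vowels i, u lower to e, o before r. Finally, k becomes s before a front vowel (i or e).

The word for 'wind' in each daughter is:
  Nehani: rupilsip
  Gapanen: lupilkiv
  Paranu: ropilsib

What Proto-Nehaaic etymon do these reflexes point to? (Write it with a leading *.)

*rupilkib

Position 2: Nehani has u, Gapanen has u, Paranu has o. Nehani preserves u here (none of its changes turn any other segment into u), so the proto-segment is *u.
Position 6: Nehani has s, Gapanen has k, Paranu has s. Gapanen preserves k here (none of its changes turn any other segment into k), so the proto-segment is *k.
Position 1: Nehani has r, Gapanen has l, Paranu has r. Nehani preserves r here (none of its changes turn any other segment into r), so the proto-segment is *r.
Verify the candidate proto-form against each daughter:
Nehani: *rupilkib > rupilkip > rupilsip  (by final devoicing, palatalisation)
Gapanen: *rupilkib
  rupilkib → rupilkiv   [unconditioned shift]
  rupilkiv → lupilkiv   [unconditioned shift]
  lupilkiv (rule 3 does not apply)
  giving Gapanen lupilkiv.
Paranu: start from *rupilkib.
  rule 1 (vowel merger): rupilkib → ropilkib
  rule 2: no change — ropilkib
  rule 3 (palatalisation): ropilkib → ropilsib
  ⇒ Paranu ropilsib
*rupilkib is the unique common source.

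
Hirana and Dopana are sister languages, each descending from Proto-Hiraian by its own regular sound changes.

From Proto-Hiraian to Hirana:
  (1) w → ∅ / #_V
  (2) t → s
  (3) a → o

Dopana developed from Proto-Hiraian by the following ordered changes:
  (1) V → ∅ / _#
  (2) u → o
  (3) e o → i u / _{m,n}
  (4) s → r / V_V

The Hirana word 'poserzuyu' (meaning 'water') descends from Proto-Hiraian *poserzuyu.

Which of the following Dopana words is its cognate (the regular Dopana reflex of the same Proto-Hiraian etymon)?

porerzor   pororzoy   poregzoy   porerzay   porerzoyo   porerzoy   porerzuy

Dopana: *poserzuyu
  poserzuyu → poserzuy   [apocope]
  poserzuy → poserzoy   [vowel merger]
  poserzoy (rule 3 does not apply)
  poserzoy → porerzoy   [rhotacism]
  giving Dopana porerzoy.
Among the options, 'porerzoy' alone shows every Dopana change applied in order.

porerzoy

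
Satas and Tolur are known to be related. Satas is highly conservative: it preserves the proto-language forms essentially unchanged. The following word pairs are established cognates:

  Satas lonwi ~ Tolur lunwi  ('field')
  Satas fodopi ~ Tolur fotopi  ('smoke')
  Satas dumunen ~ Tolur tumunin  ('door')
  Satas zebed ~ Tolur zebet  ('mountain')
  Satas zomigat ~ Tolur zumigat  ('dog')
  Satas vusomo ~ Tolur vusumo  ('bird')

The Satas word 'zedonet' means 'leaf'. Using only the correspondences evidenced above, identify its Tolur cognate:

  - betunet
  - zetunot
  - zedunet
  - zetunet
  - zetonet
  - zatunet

fodopi ~ fotopi — Satas d corresponds to Tolur t between vowels (before a back vowel).
lonwi ~ lunwi — Satas o corresponds to Tolur u after a consonant, before a nasal.
Applying these to Satas 'zedonet':
  zedonet → zetonet   (d→t between vowels (before a back vowel))
  zetonet → zetunet   (o→u after a consonant, before a nasal)
So the Tolur cognate is 'zetunet'.

zetunet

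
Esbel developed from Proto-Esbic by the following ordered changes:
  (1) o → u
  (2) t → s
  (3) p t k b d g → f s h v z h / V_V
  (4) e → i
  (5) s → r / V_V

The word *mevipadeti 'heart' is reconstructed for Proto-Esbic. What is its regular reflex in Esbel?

Esbel: *mevipadeti
  mevipadeti (rule 1 does not apply)
  mevipadeti → mevipadesi   [unconditioned shift]
  mevipadesi → mevifazesi   [intervocalic lenition]
  mevifazesi → mivifazisi   [vowel merger]
  mivifazisi → mivifaziri   [rhotacism]
  giving Esbel mivifaziri.

mivifaziri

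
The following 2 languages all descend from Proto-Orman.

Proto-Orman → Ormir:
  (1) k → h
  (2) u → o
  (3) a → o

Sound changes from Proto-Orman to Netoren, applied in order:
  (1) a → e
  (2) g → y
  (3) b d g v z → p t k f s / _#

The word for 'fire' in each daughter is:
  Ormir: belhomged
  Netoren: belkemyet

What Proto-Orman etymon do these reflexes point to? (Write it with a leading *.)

Position 5: Ormir has o, Netoren has e. Taking the neighbouring segments as reconstructed: Ormir o could go back to *a or *o or *u; Netoren e could go back to *a or *e — the one source consistent with every daughter is *a.
Position 9: Ormir has d, Netoren has t. Ormir preserves d here (none of its changes turn any other segment into d), so the proto-segment is *d.
Position 4: Ormir has h, Netoren has k. Netoren preserves k here (none of its changes turn any other segment into k), so the proto-segment is *k.
This points to *belkamged. Verify forward in each daughter:
Ormir: *belkamged
  belkamged → belhamged   [unconditioned shift]
  belhamged (rule 2 does not apply)
  belhamged → belhomged   [vowel merger]
  giving Ormir belhomged.
Netoren: *belkamged > belkemged > belkemyed > belkemyet  (by vowel merger, unconditioned shift, final devoicing)
*belkamged is the unique common source.

*belkamged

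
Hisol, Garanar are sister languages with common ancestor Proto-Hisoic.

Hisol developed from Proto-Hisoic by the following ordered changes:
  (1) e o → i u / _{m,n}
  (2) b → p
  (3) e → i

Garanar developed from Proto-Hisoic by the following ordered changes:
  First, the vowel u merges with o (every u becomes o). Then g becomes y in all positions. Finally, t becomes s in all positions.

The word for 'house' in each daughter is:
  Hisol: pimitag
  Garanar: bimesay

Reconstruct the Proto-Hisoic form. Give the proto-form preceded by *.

Position 5: Hisol has t, Garanar has s. Hisol preserves t here (none of its changes turn any other segment into t), so the proto-segment is *t.
Position 4: Hisol has i, Garanar has e. Garanar preserves e here (none of its changes turn any other segment into e), so the proto-segment is *e.
Position 7: Hisol has g, Garanar has y. Hisol preserves g here (none of its changes turn any other segment into g), so the proto-segment is *g.
Verify the candidate proto-form against each daughter:
Hisol: *bimetag > pimetag > pimitag  (by unconditioned shift, vowel merger)
Garanar: *bimetag > bimetay > bimesay  (by unconditioned shift, unconditioned shift)
Only *bimetag yields all of Hisol pimitag, Garanar bimesay.

*bimetag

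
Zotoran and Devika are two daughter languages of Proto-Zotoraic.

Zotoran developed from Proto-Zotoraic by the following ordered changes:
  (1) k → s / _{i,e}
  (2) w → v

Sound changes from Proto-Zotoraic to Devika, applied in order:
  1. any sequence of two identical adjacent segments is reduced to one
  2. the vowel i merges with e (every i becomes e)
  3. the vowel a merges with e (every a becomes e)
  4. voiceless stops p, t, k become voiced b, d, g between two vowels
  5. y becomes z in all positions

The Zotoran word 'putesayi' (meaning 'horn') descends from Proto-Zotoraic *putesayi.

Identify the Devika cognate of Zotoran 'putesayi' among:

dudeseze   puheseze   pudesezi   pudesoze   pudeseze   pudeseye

pudeseze

Devika: *putesayi > putesaye > puteseye > pudeseye > pudeseze  (by vowel merger, vowel merger, intervocalic voicing, unconditioned shift)
The other candidates each miss or misapply at least one Devika change.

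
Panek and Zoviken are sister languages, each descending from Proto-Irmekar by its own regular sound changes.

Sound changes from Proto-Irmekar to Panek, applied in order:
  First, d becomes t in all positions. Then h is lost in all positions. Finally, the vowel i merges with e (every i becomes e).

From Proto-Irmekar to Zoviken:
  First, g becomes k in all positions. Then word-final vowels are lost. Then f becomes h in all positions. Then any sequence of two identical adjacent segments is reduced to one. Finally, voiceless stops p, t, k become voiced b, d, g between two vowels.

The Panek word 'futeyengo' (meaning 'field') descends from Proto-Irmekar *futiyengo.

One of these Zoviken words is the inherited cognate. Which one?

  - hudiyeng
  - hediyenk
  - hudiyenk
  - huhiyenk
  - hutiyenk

Zoviken: *futiyengo > futiyenko > futiyenk > hutiyenk > hudiyenk  (by unconditioned shift, apocope, unconditioned shift, intervocalic voicing)
The other candidates each miss or misapply at least one Zoviken change.

hudiyenk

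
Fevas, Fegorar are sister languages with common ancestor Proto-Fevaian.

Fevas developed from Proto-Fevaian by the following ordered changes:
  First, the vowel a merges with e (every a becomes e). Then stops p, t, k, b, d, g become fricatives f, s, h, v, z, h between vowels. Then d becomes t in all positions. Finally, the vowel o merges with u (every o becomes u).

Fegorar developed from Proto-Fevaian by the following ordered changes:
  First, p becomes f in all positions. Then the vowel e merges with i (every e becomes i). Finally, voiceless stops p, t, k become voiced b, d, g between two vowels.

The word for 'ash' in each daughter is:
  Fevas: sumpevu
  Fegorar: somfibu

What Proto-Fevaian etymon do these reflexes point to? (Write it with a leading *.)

*sompebu

Position 6: Fevas has v, Fegorar has b. Fegorar preserves b here (none of its changes turn any other segment into b), so the proto-segment is *b.
Position 4: Fevas has p, Fegorar has f. Fevas preserves p here (none of its changes turn any other segment into p), so the proto-segment is *p.
Position 2: Fevas has u, Fegorar has o. Fegorar preserves o here (none of its changes turn any other segment into o), so the proto-segment is *o.
This points to *sompebu. Verify forward in each daughter:
Fevas: *sompebu
  sompebu (rule 1 does not apply)
  sompebu → sompevu   [intervocalic lenition]
  sompevu (rule 3 does not apply)
  sompevu → sumpevu   [vowel merger]
  giving Fevas sumpevu.
Fegorar: *sompebu > somfebu > somfibu  (by unconditioned shift, vowel merger)
*sompebu is the unique common source.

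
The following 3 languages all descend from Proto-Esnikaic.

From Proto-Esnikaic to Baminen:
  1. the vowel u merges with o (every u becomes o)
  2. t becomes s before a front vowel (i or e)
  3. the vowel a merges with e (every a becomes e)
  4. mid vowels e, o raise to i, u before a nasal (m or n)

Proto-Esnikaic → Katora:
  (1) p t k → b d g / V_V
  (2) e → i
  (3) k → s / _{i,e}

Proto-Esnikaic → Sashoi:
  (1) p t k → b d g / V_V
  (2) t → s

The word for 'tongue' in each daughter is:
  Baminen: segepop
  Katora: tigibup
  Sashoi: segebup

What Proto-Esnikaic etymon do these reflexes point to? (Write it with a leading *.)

Position 5: Baminen has p, Katora has b, Sashoi has b. Baminen preserves p here (none of its changes turn any other segment into p), so the proto-segment is *p.
Position 1: Baminen has s, Katora has t, Sashoi has s. Katora preserves t here (none of its changes turn any other segment into t), so the proto-segment is *t.
This points to *tegepup. Verify forward in each daughter:
Baminen: *tegepup
  tegepup → tegepop   [vowel merger]
  tegepop → segepop   [palatalisation]
  segepop (rule 3 does not apply)
  segepop (rule 4 does not apply)
  giving Baminen segepop.
Katora: start from *tegepup.
  rule 1 (intervocalic voicing): tegepup → tegebup
  rule 2 (vowel merger): tegebup → tigibup
  rule 3: no change — tigibup
  ⇒ Katora tigibup
Sashoi: *tegepup > tegebup > segebup  (by intervocalic voicing, unconditioned shift)
*tegepup is the unique common source.

*tegepup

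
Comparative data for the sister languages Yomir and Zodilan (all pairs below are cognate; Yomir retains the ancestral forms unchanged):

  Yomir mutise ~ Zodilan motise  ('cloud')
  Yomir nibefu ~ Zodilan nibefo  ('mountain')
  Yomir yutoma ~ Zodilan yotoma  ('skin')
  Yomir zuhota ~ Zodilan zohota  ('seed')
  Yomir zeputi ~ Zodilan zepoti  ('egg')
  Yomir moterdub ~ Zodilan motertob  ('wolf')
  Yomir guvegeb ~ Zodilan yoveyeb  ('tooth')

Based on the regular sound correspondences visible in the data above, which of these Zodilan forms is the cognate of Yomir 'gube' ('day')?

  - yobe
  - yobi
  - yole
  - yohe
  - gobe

guvegeb ~ yoveyeb — Yomir g corresponds to Zodilan y word-initially before a back vowel.
moterdub ~ motertob — Yomir u corresponds to Zodilan o after a consonant, before a labial obstruent.
Applying these to Yomir 'gube':
  gube → yube   (g→y word-initially before a back vowel)
  yube → yobe   (u→o after a consonant, before a labial obstruent)
So the Zodilan cognate is 'yobe'.

yobe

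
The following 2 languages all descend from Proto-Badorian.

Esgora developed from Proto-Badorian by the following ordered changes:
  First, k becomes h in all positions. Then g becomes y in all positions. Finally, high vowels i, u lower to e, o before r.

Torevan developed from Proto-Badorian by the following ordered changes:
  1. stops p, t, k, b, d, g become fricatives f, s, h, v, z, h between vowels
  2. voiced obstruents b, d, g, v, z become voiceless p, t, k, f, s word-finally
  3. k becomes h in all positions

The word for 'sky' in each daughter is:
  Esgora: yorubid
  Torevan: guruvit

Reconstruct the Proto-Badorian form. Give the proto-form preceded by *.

Position 5: Esgora has b, Torevan has v. Esgora preserves b here (none of its changes turn any other segment into b), so the proto-segment is *b.
Position 2: Esgora has o, Torevan has u. Torevan preserves u here (none of its changes turn any other segment into u), so the proto-segment is *u.
Position 1: Esgora has y, Torevan has g. Torevan preserves g here (none of its changes turn any other segment into g), so the proto-segment is *g.
This points to *gurubid. Verify forward in each daughter:
Esgora: *gurubid > yurubid > yorubid  (by unconditioned shift, pre-rhotic lowering)
Torevan: *gurubid
  gurubid → guruvid   [intervocalic lenition]
  guruvid → guruvit   [final devoicing]
  guruvit (rule 3 does not apply)
  giving Torevan guruvit.
Only *gurubid yields all of Esgora yorubid, Torevan guruvit.

*gurubid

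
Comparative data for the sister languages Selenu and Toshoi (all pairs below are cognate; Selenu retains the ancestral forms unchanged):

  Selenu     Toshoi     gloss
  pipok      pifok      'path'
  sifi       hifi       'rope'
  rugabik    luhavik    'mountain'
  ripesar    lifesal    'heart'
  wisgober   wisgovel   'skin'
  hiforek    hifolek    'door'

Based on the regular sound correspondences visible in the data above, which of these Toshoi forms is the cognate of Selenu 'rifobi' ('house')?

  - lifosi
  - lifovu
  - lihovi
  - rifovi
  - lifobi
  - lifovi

lifovi

ripesar ~ lifesal — Selenu r corresponds to Toshoi l word-initially before a front vowel.
rugabik ~ luhavik — Selenu b corresponds to Toshoi v between vowels (before a front vowel).
Applying these to Selenu 'rifobi':
  rifobi → lifobi   (r→l word-initially before a front vowel)
  lifobi → lifovi   (b→v between vowels (before a front vowel))
So the Toshoi cognate is 'lifovi'.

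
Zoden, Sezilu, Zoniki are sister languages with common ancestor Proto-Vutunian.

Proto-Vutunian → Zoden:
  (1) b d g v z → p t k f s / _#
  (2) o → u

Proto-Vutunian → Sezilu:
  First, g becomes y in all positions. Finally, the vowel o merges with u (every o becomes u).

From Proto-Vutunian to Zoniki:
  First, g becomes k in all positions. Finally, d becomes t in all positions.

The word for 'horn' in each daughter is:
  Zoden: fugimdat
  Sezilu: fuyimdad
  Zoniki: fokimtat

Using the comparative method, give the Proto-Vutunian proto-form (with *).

Position 2: Zoden has u, Sezilu has u, Zoniki has o. Zoniki preserves o here (none of its changes turn any other segment into o), so the proto-segment is *o.
Position 3: Zoden has g, Sezilu has y, Zoniki has k. Zoden preserves g here (none of its changes turn any other segment into g), so the proto-segment is *g.
Continuing position by position gives *fogimdad; check it forward:
Zoden: *fogimdad
  fogimdad → fogimdat   [final devoicing]
  fogimdat → fugimdat   [vowel merger]
  giving Zoden fugimdat.
Sezilu: *fogimdad > foyimdad > fuyimdad  (by unconditioned shift, vowel merger)
Zoniki: *fogimdad
  fogimdad → fokimdad   [unconditioned shift]
  fokimdad → fokimtat   [unconditioned shift]
  giving Zoniki fokimtat.
No other proto-form is consistent with every reflex, so the reconstruction is *fogimdad.

*fogimdad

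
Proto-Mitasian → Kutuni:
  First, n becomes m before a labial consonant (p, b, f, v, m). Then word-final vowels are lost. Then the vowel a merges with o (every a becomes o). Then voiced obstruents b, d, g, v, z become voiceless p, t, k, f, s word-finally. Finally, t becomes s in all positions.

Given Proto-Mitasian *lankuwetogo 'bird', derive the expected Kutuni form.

Kutuni: start from *lankuwetogo.
  rule 1: no change — lankuwetogo
  rule 2 (apocope): lankuwetogo → lankuwetog
  rule 3 (vowel merger): lankuwetog → lonkuwetog
  rule 4 (final devoicing): lonkuwetog → lonkuwetok
  rule 5 (unconditioned shift): lonkuwetok → lonkuwesok
  ⇒ Kutuni lonkuwesok

lonkuwesok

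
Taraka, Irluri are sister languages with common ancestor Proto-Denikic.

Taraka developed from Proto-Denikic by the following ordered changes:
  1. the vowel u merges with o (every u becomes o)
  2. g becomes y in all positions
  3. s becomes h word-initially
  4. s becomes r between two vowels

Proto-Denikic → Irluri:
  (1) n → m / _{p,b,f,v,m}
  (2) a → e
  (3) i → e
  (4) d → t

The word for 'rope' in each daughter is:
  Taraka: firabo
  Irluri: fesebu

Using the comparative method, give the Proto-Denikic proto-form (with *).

Position 3: Taraka has r, Irluri has s. Irluri preserves s here (none of its changes turn any other segment into s), so the proto-segment is *s.
Position 6: Taraka has o, Irluri has u. Irluri preserves u here (none of its changes turn any other segment into u), so the proto-segment is *u.
Position 2: Taraka has i, Irluri has e. Taraka preserves i here (none of its changes turn any other segment into i), so the proto-segment is *i.
Continuing position by position gives *fisabu; check it forward:
Taraka: *fisabu
  fisabu → fisabo   [vowel merger]
  fisabo (rule 2 does not apply)
  fisabo (rule 3 does not apply)
  fisabo → firabo   [rhotacism]
  giving Taraka firabo.
Irluri: start from *fisabu.
  rule 1: no change — fisabu
  rule 2 (vowel merger): fisabu → fisebu
  rule 3 (vowel merger): fisebu → fesebu
  rule 4: no change — fesebu
  ⇒ Irluri fesebu
No other proto-form is consistent with every reflex, so the reconstruction is *fisabu.

*fisabu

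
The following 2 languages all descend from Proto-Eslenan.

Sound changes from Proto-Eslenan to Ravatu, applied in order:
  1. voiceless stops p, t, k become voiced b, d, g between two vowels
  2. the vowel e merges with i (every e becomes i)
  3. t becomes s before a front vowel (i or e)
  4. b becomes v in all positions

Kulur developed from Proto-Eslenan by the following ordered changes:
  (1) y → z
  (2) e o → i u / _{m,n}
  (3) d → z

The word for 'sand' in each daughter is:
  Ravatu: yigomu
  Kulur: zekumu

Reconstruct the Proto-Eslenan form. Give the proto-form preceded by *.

*yekomu

Position 4: Ravatu has o, Kulur has u. Ravatu preserves o here (none of its changes turn any other segment into o), so the proto-segment is *o.
Position 2: Ravatu has i, Kulur has e. Kulur preserves e here (none of its changes turn any other segment into e), so the proto-segment is *e.
Position 3: Ravatu has g, Kulur has k. Kulur preserves k here (none of its changes turn any other segment into k), so the proto-segment is *k.
This points to *yekomu. Verify forward in each daughter:
Ravatu: *yekomu > yegomu > yigomu  (by intervocalic voicing, vowel merger)
Kulur: *yekomu
  yekomu → zekomu   [unconditioned shift]
  zekomu → zekumu   [pre-nasal raising]
  zekumu (rule 3 does not apply)
  giving Kulur zekumu.
*yekomu is the unique common source.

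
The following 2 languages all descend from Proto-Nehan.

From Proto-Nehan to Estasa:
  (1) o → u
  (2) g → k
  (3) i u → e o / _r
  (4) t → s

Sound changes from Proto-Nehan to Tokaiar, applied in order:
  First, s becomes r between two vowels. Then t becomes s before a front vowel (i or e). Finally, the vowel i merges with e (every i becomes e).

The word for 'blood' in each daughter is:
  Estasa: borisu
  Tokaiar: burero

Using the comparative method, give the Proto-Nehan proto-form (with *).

*buriso

Position 2: Estasa has o, Tokaiar has u. Tokaiar preserves u here (none of its changes turn any other segment into u), so the proto-segment is *u.
Position 6: Estasa has u, Tokaiar has o. Tokaiar preserves o here (none of its changes turn any other segment into o), so the proto-segment is *o.
Position 4: Estasa has i, Tokaiar has e. Estasa preserves i here (none of its changes turn any other segment into i), so the proto-segment is *i.
This points to *buriso. Verify forward in each daughter:
Estasa: start from *buriso.
  rule 1 (vowel merger): buriso → burisu
  rule 2: no change — burisu
  rule 3 (pre-rhotic lowering): burisu → borisu
  rule 4: no change — borisu
  ⇒ Estasa borisu
Tokaiar: *buriso
  buriso → buriro   [rhotacism]
  buriro (rule 2 does not apply)
  buriro → burero   [vowel merger]
  giving Tokaiar burero.
*buriso is the unique common source.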